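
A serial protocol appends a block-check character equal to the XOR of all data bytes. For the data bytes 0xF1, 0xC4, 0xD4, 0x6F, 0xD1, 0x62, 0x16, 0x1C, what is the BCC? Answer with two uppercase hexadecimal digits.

XOR the bytes together:
  start with 0xF1
  0xF1 ⊕ 0xC4 = 0x35
  0x35 ⊕ 0xD4 = 0xE1
  0xE1 ⊕ 0x6F = 0x8E
  0x8E ⊕ 0xD1 = 0x5F
  0x5F ⊕ 0x62 = 0x3D
  0x3D ⊕ 0x16 = 0x2B
  0x2B ⊕ 0x1C = 0x37

37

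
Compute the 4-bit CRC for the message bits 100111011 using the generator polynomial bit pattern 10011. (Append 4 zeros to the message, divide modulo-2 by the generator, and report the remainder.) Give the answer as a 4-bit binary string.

1110

Append 4 zeros: 1001110110000. Divide by 10011 (XOR where the leading bit is 1):
  pos 0: 10011 XOR 10011 = 00000
  pos 5: 10110 XOR 10011 = 00101
  pos 7: 10100 XOR 10011 = 00111
Remainder (last 4 bits) = 1110. This is the CRC / FCS.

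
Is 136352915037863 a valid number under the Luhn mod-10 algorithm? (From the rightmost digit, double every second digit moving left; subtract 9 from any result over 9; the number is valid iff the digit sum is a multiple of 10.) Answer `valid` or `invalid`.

invalid

From the right, keep odd positions and double even positions (subtract 9 from any doubled value over 9):
  doubled (positions 2,4,...): 3 5 0 2 4 6 6 → sum 26
  kept (positions 1,3,...): 3 8 3 5 9 5 6 1 → sum 40
Total = 66.
66 mod 10 = 6, so the number is invalid.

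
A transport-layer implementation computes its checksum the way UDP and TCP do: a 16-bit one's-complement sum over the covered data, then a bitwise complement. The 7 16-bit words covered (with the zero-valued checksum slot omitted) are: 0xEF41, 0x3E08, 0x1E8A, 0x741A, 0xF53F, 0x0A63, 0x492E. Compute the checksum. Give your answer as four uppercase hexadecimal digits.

One's-complement addition (fold any carry out of bit 15 back into bit 0):
  0xEF41 + 0x3E08 = 0x12D49 → wrap carry → 0x2D4A
  0x2D4A + 0x1E8A = 0x04BD4
  0x4BD4 + 0x741A = 0x0BFEE
  0xBFEE + 0xF53F = 0x1B52D → wrap carry → 0xB52E
  0xB52E + 0x0A63 = 0x0BF91
  0xBF91 + 0x492E = 0x108BF → wrap carry → 0x08C0
One's-complement sum = 0x08C0.
Checksum = ~0x08C0 & 0xFFFF = 0xF73F.

F73F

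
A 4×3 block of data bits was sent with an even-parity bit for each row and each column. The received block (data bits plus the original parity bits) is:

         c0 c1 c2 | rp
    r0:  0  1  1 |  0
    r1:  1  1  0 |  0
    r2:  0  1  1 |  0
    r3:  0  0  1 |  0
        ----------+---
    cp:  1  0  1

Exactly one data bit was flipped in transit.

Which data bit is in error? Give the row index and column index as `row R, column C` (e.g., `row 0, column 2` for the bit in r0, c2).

row 3, column 1

Recompute each row's even parity and compare to rp:
  r0: data parity 0, sent rp 0 → ok
  r1: data parity 0, sent rp 0 → ok
  r2: data parity 0, sent rp 0 → ok
  r3: data parity 1, sent rp 0 → mismatch
Recompute each column's even parity and compare to cp:
  c0: data parity 1, sent cp 1 → ok
  c1: data parity 1, sent cp 0 → mismatch
  c2: data parity 1, sent cp 1 → ok
Exactly one row (r3) and one column (c1) fail → the flipped bit is at their intersection.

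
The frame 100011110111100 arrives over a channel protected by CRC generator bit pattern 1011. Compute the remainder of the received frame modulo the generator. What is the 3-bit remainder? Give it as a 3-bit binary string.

Modulo-2 division of 100011110111100 by 1011:
  pos 0: 1000 XOR 1011 = 0011
  pos 2: 1111 XOR 1011 = 0100
  pos 3: 1001 XOR 1011 = 0010
  pos 5: 1010 XOR 1011 = 0001
  pos 8: 1111 XOR 1011 = 0100
  pos 9: 1001 XOR 1011 = 0010
  pos 11: 1000 XOR 1011 = 0011
Remainder = 011 (nonzero — an error is detected).

011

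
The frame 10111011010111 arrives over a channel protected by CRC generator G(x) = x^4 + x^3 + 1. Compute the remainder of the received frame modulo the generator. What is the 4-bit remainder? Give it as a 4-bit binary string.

Modulo-2 division of 10111011010111 by 11001:
  pos 0: 10111 XOR 11001 = 01110
  pos 1: 11100 XOR 11001 = 00101
  pos 3: 10111 XOR 11001 = 01110
  pos 4: 11100 XOR 11001 = 00101
  pos 6: 10110 XOR 11001 = 01111
  pos 7: 11111 XOR 11001 = 00110
  pos 9: 11011 XOR 11001 = 00010
Remainder = 0010 (nonzero — an error is detected).

0010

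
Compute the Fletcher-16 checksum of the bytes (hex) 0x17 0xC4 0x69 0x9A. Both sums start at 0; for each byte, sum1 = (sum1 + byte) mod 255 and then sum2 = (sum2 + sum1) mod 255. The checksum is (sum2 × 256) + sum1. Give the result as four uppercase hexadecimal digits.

18DF

Running sums (mod 255):
  after byte 0 (0x17): sum1=23, sum2=23
  after byte 1 (0xC4): sum1=219, sum2=242
  after byte 2 (0x69): sum1=69, sum2=56
  after byte 3 (0x9A): sum1=223, sum2=24
Checksum = sum2·256 + sum1 = 24·256 + 223 = 6367 = 0x18DF.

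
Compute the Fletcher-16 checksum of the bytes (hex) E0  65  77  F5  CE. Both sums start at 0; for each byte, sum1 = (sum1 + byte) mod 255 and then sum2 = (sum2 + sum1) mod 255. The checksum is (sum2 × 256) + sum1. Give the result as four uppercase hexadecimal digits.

Running sums (mod 255):
  after byte 0 (E0): sum1=224, sum2=224
  after byte 1 (65): sum1=70, sum2=39
  after byte 2 (77): sum1=189, sum2=228
  after byte 3 (F5): sum1=179, sum2=152
  after byte 4 (CE): sum1=130, sum2=27
Checksum = sum2·256 + sum1 = 27·256 + 130 = 7042 = 0x1B82.

1B82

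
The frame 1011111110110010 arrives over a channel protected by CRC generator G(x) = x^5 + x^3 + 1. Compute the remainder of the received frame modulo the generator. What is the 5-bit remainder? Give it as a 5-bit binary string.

00000

Modulo-2 division of 1011111110110010 by 101001:
  pos 0: 101111 XOR 101001 = 000110
  pos 3: 110111 XOR 101001 = 011110
  pos 4: 111100 XOR 101001 = 010101
  pos 5: 101011 XOR 101001 = 000010
  pos 9: 101001 XOR 101001 = 000000
Remainder = 00000 (zero — the frame passes the CRC check).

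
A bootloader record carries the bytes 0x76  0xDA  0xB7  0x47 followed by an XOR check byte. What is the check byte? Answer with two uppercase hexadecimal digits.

XOR the bytes together:
  start with 0x76
  0x76 ⊕ 0xDA = 0xAC
  0xAC ⊕ 0xB7 = 0x1B
  0x1B ⊕ 0x47 = 0x5C

5C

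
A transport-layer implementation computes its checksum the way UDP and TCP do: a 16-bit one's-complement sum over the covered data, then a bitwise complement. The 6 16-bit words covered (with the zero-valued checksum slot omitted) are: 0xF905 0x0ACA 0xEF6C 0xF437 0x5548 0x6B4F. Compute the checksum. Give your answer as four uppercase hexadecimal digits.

One's-complement addition (fold any carry out of bit 15 back into bit 0):
  0xF905 + 0x0ACA = 0x103CF → wrap carry → 0x03D0
  0x03D0 + 0xEF6C = 0x0F33C
  0xF33C + 0xF437 = 0x1E773 → wrap carry → 0xE774
  0xE774 + 0x5548 = 0x13CBC → wrap carry → 0x3CBD
  0x3CBD + 0x6B4F = 0x0A80C
One's-complement sum = 0xA80C.
Checksum = ~0xA80C & 0xFFFF = 0x57F3.

57F3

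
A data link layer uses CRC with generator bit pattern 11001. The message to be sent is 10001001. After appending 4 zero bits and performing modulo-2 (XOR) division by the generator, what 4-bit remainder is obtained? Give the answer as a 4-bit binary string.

Append 4 zeros: 100010010000. Divide by 11001 (XOR where the leading bit is 1):
  pos 0: 10001 XOR 11001 = 01000
  pos 1: 10000 XOR 11001 = 01001
  pos 2: 10010 XOR 11001 = 01011
  pos 3: 10111 XOR 11001 = 01110
  pos 4: 11100 XOR 11001 = 00101
  pos 6: 10100 XOR 11001 = 01101
  pos 7: 11010 XOR 11001 = 00011
Remainder (last 4 bits) = 0011. This is the CRC / FCS.

0011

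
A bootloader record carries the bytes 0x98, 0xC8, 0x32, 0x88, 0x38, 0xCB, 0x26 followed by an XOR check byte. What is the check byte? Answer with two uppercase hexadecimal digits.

XOR the bytes together:
  start with 0x98
  0x98 ⊕ 0xC8 = 0x50
  0x50 ⊕ 0x32 = 0x62
  0x62 ⊕ 0x88 = 0xEA
  0xEA ⊕ 0x38 = 0xD2
  0xD2 ⊕ 0xCB = 0x19
  0x19 ⊕ 0x26 = 0x3F

3F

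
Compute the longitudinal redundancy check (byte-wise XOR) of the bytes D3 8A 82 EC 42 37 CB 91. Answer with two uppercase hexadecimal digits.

18

XOR the bytes together:
  start with 0xD3
  0xD3 ⊕ 0x8A = 0x59
  0x59 ⊕ 0x82 = 0xDB
  0xDB ⊕ 0xEC = 0x37
  0x37 ⊕ 0x42 = 0x75
  0x75 ⊕ 0x37 = 0x42
  0x42 ⊕ 0xCB = 0x89
  0x89 ⊕ 0x91 = 0x18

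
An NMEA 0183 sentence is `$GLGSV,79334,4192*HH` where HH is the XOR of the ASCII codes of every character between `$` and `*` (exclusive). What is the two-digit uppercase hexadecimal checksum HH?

7D

XOR the ASCII codes of the payload characters:
  'G' = 0x47 → acc = 0x47
  'L' = 0x4C → acc = 0x0B
  'G' = 0x47 → acc = 0x4C
  'S' = 0x53 → acc = 0x1F
  'V' = 0x56 → acc = 0x49
  ',' = 0x2C → acc = 0x65
  '7' = 0x37 → acc = 0x52
  '9' = 0x39 → acc = 0x6B
  '3' = 0x33 → acc = 0x58
  '3' = 0x33 → acc = 0x6B
  '4' = 0x34 → acc = 0x5F
  ',' = 0x2C → acc = 0x73
  '4' = 0x34 → acc = 0x47
  '1' = 0x31 → acc = 0x76
  '9' = 0x39 → acc = 0x4F
  '2' = 0x32 → acc = 0x7D
Checksum = 0x7D.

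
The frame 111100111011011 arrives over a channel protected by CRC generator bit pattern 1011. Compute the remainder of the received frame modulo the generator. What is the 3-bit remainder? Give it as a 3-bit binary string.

101

Modulo-2 division of 111100111011011 by 1011:
  pos 0: 1111 XOR 1011 = 0100
  pos 1: 1000 XOR 1011 = 0011
  pos 3: 1101 XOR 1011 = 0110
  pos 4: 1101 XOR 1011 = 0110
  pos 5: 1101 XOR 1011 = 0110
  pos 6: 1100 XOR 1011 = 0111
  pos 7: 1111 XOR 1011 = 0100
  pos 8: 1001 XOR 1011 = 0010
  pos 10: 1001 XOR 1011 = 0010
Remainder = 101 (nonzero — an error is detected).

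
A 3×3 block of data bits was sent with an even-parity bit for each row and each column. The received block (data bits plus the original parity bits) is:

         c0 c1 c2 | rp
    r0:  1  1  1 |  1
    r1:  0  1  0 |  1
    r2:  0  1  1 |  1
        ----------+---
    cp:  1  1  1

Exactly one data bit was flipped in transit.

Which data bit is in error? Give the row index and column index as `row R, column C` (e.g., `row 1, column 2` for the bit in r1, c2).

Recompute each row's even parity and compare to rp:
  r0: data parity 1, sent rp 1 → ok
  r1: data parity 1, sent rp 1 → ok
  r2: data parity 0, sent rp 1 → mismatch
Recompute each column's even parity and compare to cp:
  c0: data parity 1, sent cp 1 → ok
  c1: data parity 1, sent cp 1 → ok
  c2: data parity 0, sent cp 1 → mismatch
Exactly one row (r2) and one column (c2) fail → the flipped bit is at their intersection.

row 2, column 2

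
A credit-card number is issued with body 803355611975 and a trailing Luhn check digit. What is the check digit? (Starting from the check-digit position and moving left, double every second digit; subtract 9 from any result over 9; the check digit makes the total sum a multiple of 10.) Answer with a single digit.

Partial digits right→left: 5 7 9 1 1 6 5 5 3 3 0 8
Double every second digit counting from the check-digit position (so the 1st, 3rd, 5th, ... of the partial from the right).
  doubled (with −9 where >9): 1 9 2 1 6 0 → sum 19
  kept as-is: 7 1 6 5 3 8 → sum 30
Total = 19 + 30 = 49.
Check digit = (10 − (49 mod 10)) mod 10 = 1.

1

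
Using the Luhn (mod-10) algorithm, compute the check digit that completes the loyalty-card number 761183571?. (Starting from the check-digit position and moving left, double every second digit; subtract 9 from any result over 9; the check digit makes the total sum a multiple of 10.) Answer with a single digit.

6

Partial digits right→left: 1 7 5 3 8 1 1 6 7
Double every second digit counting from the check-digit position (so the 1st, 3rd, 5th, ... of the partial from the right).
  doubled (with −9 where >9): 2 1 7 2 5 → sum 17
  kept as-is: 7 3 1 6 → sum 17
Total = 17 + 17 = 34.
Check digit = (10 − (34 mod 10)) mod 10 = 6.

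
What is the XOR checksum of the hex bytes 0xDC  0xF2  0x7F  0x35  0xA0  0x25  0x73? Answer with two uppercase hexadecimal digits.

XOR the bytes together:
  start with 0xDC
  0xDC ⊕ 0xF2 = 0x2E
  0x2E ⊕ 0x7F = 0x51
  0x51 ⊕ 0x35 = 0x64
  0x64 ⊕ 0xA0 = 0xC4
  0xC4 ⊕ 0x25 = 0xE1
  0xE1 ⊕ 0x73 = 0x92

92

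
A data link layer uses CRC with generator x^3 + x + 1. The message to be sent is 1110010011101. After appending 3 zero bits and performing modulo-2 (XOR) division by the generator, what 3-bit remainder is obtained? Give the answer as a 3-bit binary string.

101

Append 3 zeros: 1110010011101000. Divide by 1011 (XOR where the leading bit is 1):
  pos 0: 1110 XOR 1011 = 0101
  pos 1: 1010 XOR 1011 = 0001
  pos 4: 1100 XOR 1011 = 0111
  pos 5: 1111 XOR 1011 = 0100
  pos 6: 1001 XOR 1011 = 0010
  pos 8: 1010 XOR 1011 = 0001
  pos 11: 1100 XOR 1011 = 0111
  pos 12: 1110 XOR 1011 = 0101
Remainder (last 3 bits) = 101. This is the CRC / FCS.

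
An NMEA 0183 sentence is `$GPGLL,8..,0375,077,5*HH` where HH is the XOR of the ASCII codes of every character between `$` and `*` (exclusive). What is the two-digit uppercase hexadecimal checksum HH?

6C

XOR the ASCII codes of the payload characters:
  'G' = 0x47 → acc = 0x47
  'P' = 0x50 → acc = 0x17
  'G' = 0x47 → acc = 0x50
  'L' = 0x4C → acc = 0x1C
  'L' = 0x4C → acc = 0x50
  ',' = 0x2C → acc = 0x7C
  '8' = 0x38 → acc = 0x44
  '.' = 0x2E → acc = 0x6A
  '.' = 0x2E → acc = 0x44
  ',' = 0x2C → acc = 0x68
  '0' = 0x30 → acc = 0x58
  '3' = 0x33 → acc = 0x6B
  '7' = 0x37 → acc = 0x5C
  '5' = 0x35 → acc = 0x69
  ',' = 0x2C → acc = 0x45
  '0' = 0x30 → acc = 0x75
  '7' = 0x37 → acc = 0x42
  '7' = 0x37 → acc = 0x75
  ',' = 0x2C → acc = 0x59
  '5' = 0x35 → acc = 0x6C
Checksum = 0x6C.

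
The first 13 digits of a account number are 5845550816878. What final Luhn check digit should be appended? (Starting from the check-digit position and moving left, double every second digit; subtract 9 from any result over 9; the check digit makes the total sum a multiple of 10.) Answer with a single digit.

Partial digits right→left: 8 7 8 6 1 8 0 5 5 5 4 8 5
Double every second digit counting from the check-digit position (so the 1st, 3rd, 5th, ... of the partial from the right).
  doubled (with −9 where >9): 7 7 2 0 1 8 1 → sum 26
  kept as-is: 7 6 8 5 5 8 → sum 39
Total = 26 + 39 = 65.
Check digit = (10 − (65 mod 10)) mod 10 = 5.

5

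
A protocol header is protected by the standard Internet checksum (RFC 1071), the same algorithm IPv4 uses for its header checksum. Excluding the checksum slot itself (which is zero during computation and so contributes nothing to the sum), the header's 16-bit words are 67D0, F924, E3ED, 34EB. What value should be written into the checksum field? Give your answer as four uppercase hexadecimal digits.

8631

One's-complement addition (fold any carry out of bit 15 back into bit 0):
  0x67D0 + 0xF924 = 0x160F4 → wrap carry → 0x60F5
  0x60F5 + 0xE3ED = 0x144E2 → wrap carry → 0x44E3
  0x44E3 + 0x34EB = 0x079CE
One's-complement sum = 0x79CE.
Checksum = ~0x79CE & 0xFFFF = 0x8631.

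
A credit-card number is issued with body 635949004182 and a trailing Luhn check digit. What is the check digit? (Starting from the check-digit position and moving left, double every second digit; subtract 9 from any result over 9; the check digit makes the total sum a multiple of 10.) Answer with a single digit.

Partial digits right→left: 2 8 1 4 0 0 9 4 9 5 3 6
Double every second digit counting from the check-digit position (so the 1st, 3rd, 5th, ... of the partial from the right).
  doubled (with −9 where >9): 4 2 0 9 9 6 → sum 30
  kept as-is: 8 4 0 4 5 6 → sum 27
Total = 30 + 27 = 57.
Check digit = (10 − (57 mod 10)) mod 10 = 3.

3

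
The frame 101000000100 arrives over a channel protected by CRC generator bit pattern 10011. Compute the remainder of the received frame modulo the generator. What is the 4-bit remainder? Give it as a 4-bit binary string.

0000

Modulo-2 division of 101000000100 by 10011:
  pos 0: 10100 XOR 10011 = 00111
  pos 2: 11100 XOR 10011 = 01111
  pos 3: 11110 XOR 10011 = 01101
  pos 4: 11010 XOR 10011 = 01001
  pos 5: 10011 XOR 10011 = 00000
Remainder = 0000 (zero — the frame passes the CRC check).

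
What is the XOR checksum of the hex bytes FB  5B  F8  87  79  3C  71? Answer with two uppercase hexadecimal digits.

EB

XOR the bytes together:
  start with 0xFB
  0xFB ⊕ 0x5B = 0xA0
  0xA0 ⊕ 0xF8 = 0x58
  0x58 ⊕ 0x87 = 0xDF
  0xDF ⊕ 0x79 = 0xA6
  0xA6 ⊕ 0x3C = 0x9A
  0x9A ⊕ 0x71 = 0xEB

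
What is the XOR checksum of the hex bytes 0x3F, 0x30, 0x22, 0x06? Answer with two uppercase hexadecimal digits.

XOR the bytes together:
  start with 0x3F
  0x3F ⊕ 0x30 = 0x0F
  0x0F ⊕ 0x22 = 0x2D
  0x2D ⊕ 0x06 = 0x2B

2B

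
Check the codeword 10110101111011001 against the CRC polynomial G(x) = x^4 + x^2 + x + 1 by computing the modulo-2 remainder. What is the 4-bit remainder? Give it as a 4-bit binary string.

Modulo-2 division of 10110101111011001 by 10111:
  pos 0: 10110 XOR 10111 = 00001
  pos 4: 11011 XOR 10111 = 01100
  pos 5: 11001 XOR 10111 = 01110
  pos 6: 11101 XOR 10111 = 01010
  pos 7: 10100 XOR 10111 = 00011
  pos 10: 11110 XOR 10111 = 01001
  pos 11: 10010 XOR 10111 = 00101
Remainder = 1011 (nonzero — an error is detected).

1011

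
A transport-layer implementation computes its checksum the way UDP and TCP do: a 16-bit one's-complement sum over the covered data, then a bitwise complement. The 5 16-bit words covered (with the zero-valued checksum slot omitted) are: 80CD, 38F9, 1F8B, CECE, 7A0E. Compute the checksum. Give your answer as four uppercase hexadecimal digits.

DDD0

One's-complement addition (fold any carry out of bit 15 back into bit 0):
  0x80CD + 0x38F9 = 0x0B9C6
  0xB9C6 + 0x1F8B = 0x0D951
  0xD951 + 0xCECE = 0x1A81F → wrap carry → 0xA820
  0xA820 + 0x7A0E = 0x1222E → wrap carry → 0x222F
One's-complement sum = 0x222F.
Checksum = ~0x222F & 0xFFFF = 0xDDD0.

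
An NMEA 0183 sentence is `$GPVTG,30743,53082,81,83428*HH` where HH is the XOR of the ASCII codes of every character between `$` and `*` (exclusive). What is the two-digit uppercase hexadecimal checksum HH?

61

XOR the ASCII codes of the payload characters:
  'G' = 0x47 → acc = 0x47
  'P' = 0x50 → acc = 0x17
  'V' = 0x56 → acc = 0x41
  'T' = 0x54 → acc = 0x15
  'G' = 0x47 → acc = 0x52
  ',' = 0x2C → acc = 0x7E
  '3' = 0x33 → acc = 0x4D
  '0' = 0x30 → acc = 0x7D
  '7' = 0x37 → acc = 0x4A
  '4' = 0x34 → acc = 0x7E
  '3' = 0x33 → acc = 0x4D
  ',' = 0x2C → acc = 0x61
  '5' = 0x35 → acc = 0x54
  '3' = 0x33 → acc = 0x67
  '0' = 0x30 → acc = 0x57
  '8' = 0x38 → acc = 0x6F
  '2' = 0x32 → acc = 0x5D
  ',' = 0x2C → acc = 0x71
  '8' = 0x38 → acc = 0x49
  '1' = 0x31 → acc = 0x78
  ',' = 0x2C → acc = 0x54
  '8' = 0x38 → acc = 0x6C
  '3' = 0x33 → acc = 0x5F
  '4' = 0x34 → acc = 0x6B
  '2' = 0x32 → acc = 0x59
  '8' = 0x38 → acc = 0x61
Checksum = 0x61.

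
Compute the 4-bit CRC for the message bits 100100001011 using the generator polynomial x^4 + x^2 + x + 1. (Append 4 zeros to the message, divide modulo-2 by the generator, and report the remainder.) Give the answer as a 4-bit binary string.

Append 4 zeros: 1001000010110000. Divide by 10111 (XOR where the leading bit is 1):
  pos 0: 10010 XOR 10111 = 00101
  pos 2: 10100 XOR 10111 = 00011
  pos 5: 11010 XOR 10111 = 01101
  pos 6: 11011 XOR 10111 = 01100
  pos 7: 11001 XOR 10111 = 01110
  pos 8: 11100 XOR 10111 = 01011
  pos 9: 10110 XOR 10111 = 00001
Remainder (last 4 bits) = 0100. This is the CRC / FCS.

0100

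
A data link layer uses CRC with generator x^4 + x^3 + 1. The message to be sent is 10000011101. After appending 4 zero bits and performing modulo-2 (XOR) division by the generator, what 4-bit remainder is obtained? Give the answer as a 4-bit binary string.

0011

Append 4 zeros: 100000111010000. Divide by 11001 (XOR where the leading bit is 1):
  pos 0: 10000 XOR 11001 = 01001
  pos 1: 10010 XOR 11001 = 01011
  pos 2: 10111 XOR 11001 = 01110
  pos 3: 11101 XOR 11001 = 00100
  pos 5: 10010 XOR 11001 = 01011
  pos 6: 10111 XOR 11001 = 01110
  pos 7: 11100 XOR 11001 = 00101
  pos 9: 10100 XOR 11001 = 01101
  pos 10: 11010 XOR 11001 = 00011
Remainder (last 4 bits) = 0011. This is the CRC / FCS.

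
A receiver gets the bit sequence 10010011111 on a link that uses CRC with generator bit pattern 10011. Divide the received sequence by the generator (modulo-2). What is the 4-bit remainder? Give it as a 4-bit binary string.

Modulo-2 division of 10010011111 by 10011:
  pos 0: 10010 XOR 10011 = 00001
  pos 4: 10111 XOR 10011 = 00100
  pos 6: 10011 XOR 10011 = 00000
Remainder = 0000 (zero — the frame passes the CRC check).

0000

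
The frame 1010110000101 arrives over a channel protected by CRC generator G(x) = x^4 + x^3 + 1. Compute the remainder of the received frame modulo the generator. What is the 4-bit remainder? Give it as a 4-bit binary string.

0101

Modulo-2 division of 1010110000101 by 11001:
  pos 0: 10101 XOR 11001 = 01100
  pos 1: 11001 XOR 11001 = 00000
Remainder = 0101 (nonzero — an error is detected).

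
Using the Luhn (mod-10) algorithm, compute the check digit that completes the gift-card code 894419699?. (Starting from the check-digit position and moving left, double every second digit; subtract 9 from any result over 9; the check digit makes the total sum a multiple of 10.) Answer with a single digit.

0

Partial digits right→left: 9 9 6 9 1 4 4 9 8
Double every second digit counting from the check-digit position (so the 1st, 3rd, 5th, ... of the partial from the right).
  doubled (with −9 where >9): 9 3 2 8 7 → sum 29
  kept as-is: 9 9 4 9 → sum 31
Total = 29 + 31 = 60.
Check digit = (10 − (60 mod 10)) mod 10 = 0.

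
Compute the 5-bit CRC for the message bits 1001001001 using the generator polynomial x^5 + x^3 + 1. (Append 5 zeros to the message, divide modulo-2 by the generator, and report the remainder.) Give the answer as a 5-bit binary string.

11111

Append 5 zeros: 100100100100000. Divide by 101001 (XOR where the leading bit is 1):
  pos 0: 100100 XOR 101001 = 001101
  pos 2: 110110 XOR 101001 = 011111
  pos 3: 111110 XOR 101001 = 010111
  pos 4: 101111 XOR 101001 = 000110
  pos 7: 110000 XOR 101001 = 011001
  pos 8: 110010 XOR 101001 = 011011
  pos 9: 110110 XOR 101001 = 011111
Remainder (last 5 bits) = 11111. This is the CRC / FCS.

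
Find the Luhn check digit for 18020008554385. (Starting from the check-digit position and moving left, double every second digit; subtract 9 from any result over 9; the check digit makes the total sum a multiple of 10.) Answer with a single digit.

Partial digits right→left: 5 8 3 4 5 5 8 0 0 0 2 0 8 1
Double every second digit counting from the check-digit position (so the 1st, 3rd, 5th, ... of the partial from the right).
  doubled (with −9 where >9): 1 6 1 7 0 4 7 → sum 26
  kept as-is: 8 4 5 0 0 0 1 → sum 18
Total = 26 + 18 = 44.
Check digit = (10 − (44 mod 10)) mod 10 = 6.

6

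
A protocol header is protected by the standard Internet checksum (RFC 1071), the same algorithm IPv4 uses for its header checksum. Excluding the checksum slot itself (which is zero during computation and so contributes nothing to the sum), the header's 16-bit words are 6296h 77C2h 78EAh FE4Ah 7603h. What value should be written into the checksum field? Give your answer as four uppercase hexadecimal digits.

386E

One's-complement addition (fold any carry out of bit 15 back into bit 0):
  0x6296 + 0x77C2 = 0x0DA58
  0xDA58 + 0x78EA = 0x15342 → wrap carry → 0x5343
  0x5343 + 0xFE4A = 0x1518D → wrap carry → 0x518E
  0x518E + 0x7603 = 0x0C791
One's-complement sum = 0xC791.
Checksum = ~0xC791 & 0xFFFF = 0x386E.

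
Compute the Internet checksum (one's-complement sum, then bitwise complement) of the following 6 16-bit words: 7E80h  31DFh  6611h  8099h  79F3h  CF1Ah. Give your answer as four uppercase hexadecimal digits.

One's-complement addition (fold any carry out of bit 15 back into bit 0):
  0x7E80 + 0x31DF = 0x0B05F
  0xB05F + 0x6611 = 0x11670 → wrap carry → 0x1671
  0x1671 + 0x8099 = 0x0970A
  0x970A + 0x79F3 = 0x110FD → wrap carry → 0x10FE
  0x10FE + 0xCF1A = 0x0E018
One's-complement sum = 0xE018.
Checksum = ~0xE018 & 0xFFFF = 0x1FE7.

1FE7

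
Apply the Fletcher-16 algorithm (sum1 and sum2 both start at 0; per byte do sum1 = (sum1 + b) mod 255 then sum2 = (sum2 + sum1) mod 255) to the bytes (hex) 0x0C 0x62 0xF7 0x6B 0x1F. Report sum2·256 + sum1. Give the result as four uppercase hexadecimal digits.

A3F0

Running sums (mod 255):
  after byte 0 (0x0C): sum1=12, sum2=12
  after byte 1 (0x62): sum1=110, sum2=122
  after byte 2 (0xF7): sum1=102, sum2=224
  after byte 3 (0x6B): sum1=209, sum2=178
  after byte 4 (0x1F): sum1=240, sum2=163
Checksum = sum2·256 + sum1 = 163·256 + 240 = 41968 = 0xA3F0.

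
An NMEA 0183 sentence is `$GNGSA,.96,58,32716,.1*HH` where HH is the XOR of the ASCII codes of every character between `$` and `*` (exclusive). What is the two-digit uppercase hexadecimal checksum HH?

5E

XOR the ASCII codes of the payload characters:
  'G' = 0x47 → acc = 0x47
  'N' = 0x4E → acc = 0x09
  'G' = 0x47 → acc = 0x4E
  'S' = 0x53 → acc = 0x1D
  'A' = 0x41 → acc = 0x5C
  ',' = 0x2C → acc = 0x70
  '.' = 0x2E → acc = 0x5E
  '9' = 0x39 → acc = 0x67
  '6' = 0x36 → acc = 0x51
  ',' = 0x2C → acc = 0x7D
  '5' = 0x35 → acc = 0x48
  '8' = 0x38 → acc = 0x70
  ',' = 0x2C → acc = 0x5C
  '3' = 0x33 → acc = 0x6F
  '2' = 0x32 → acc = 0x5D
  '7' = 0x37 → acc = 0x6A
  '1' = 0x31 → acc = 0x5B
  '6' = 0x36 → acc = 0x6D
  ',' = 0x2C → acc = 0x41
  '.' = 0x2E → acc = 0x6F
  '1' = 0x31 → acc = 0x5E
Checksum = 0x5E.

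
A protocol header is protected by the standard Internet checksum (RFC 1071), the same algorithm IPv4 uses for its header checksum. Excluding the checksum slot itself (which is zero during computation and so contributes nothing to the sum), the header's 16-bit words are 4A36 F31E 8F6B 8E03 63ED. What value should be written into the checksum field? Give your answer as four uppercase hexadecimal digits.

414E

One's-complement addition (fold any carry out of bit 15 back into bit 0):
  0x4A36 + 0xF31E = 0x13D54 → wrap carry → 0x3D55
  0x3D55 + 0x8F6B = 0x0CCC0
  0xCCC0 + 0x8E03 = 0x15AC3 → wrap carry → 0x5AC4
  0x5AC4 + 0x63ED = 0x0BEB1
One's-complement sum = 0xBEB1.
Checksum = ~0xBEB1 & 0xFFFF = 0x414E.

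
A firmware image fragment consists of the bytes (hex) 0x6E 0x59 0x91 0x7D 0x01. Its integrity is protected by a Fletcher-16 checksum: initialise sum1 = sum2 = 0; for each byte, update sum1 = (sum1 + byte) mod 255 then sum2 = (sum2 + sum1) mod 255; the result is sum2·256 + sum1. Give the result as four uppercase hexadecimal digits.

Running sums (mod 255):
  after byte 0 (0x6E): sum1=110, sum2=110
  after byte 1 (0x59): sum1=199, sum2=54
  after byte 2 (0x91): sum1=89, sum2=143
  after byte 3 (0x7D): sum1=214, sum2=102
  after byte 4 (0x01): sum1=215, sum2=62
Checksum = sum2·256 + sum1 = 62·256 + 215 = 16087 = 0x3ED7.

3ED7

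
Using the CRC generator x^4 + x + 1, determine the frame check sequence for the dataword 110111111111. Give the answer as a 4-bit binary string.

0011

Append 4 zeros: 1101111111110000. Divide by 10011 (XOR where the leading bit is 1):
  pos 0: 11011 XOR 10011 = 01000
  pos 1: 10001 XOR 10011 = 00010
  pos 4: 10111 XOR 10011 = 00100
  pos 6: 10011 XOR 10011 = 00000
  pos 11: 10000 XOR 10011 = 00011
Remainder (last 4 bits) = 0011. This is the CRC / FCS.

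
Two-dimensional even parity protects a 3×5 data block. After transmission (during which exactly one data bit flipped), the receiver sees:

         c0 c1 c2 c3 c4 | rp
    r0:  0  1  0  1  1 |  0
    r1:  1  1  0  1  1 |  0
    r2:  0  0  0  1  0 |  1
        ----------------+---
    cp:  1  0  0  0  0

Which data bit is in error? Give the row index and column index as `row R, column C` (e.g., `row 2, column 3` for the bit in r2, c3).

Recompute each row's even parity and compare to rp:
  r0: data parity 1, sent rp 0 → mismatch
  r1: data parity 0, sent rp 0 → ok
  r2: data parity 1, sent rp 1 → ok
Recompute each column's even parity and compare to cp:
  c0: data parity 1, sent cp 1 → ok
  c1: data parity 0, sent cp 0 → ok
  c2: data parity 0, sent cp 0 → ok
  c3: data parity 1, sent cp 0 → mismatch
  c4: data parity 0, sent cp 0 → ok
Exactly one row (r0) and one column (c3) fail → the flipped bit is at their intersection.

row 0, column 3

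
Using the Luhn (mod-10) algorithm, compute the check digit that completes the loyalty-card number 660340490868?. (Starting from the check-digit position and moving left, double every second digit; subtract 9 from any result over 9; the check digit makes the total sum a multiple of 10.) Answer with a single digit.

Partial digits right→left: 8 6 8 0 9 4 0 4 3 0 6 6
Double every second digit counting from the check-digit position (so the 1st, 3rd, 5th, ... of the partial from the right).
  doubled (with −9 where >9): 7 7 9 0 6 3 → sum 32
  kept as-is: 6 0 4 4 0 6 → sum 20
Total = 32 + 20 = 52.
Check digit = (10 − (52 mod 10)) mod 10 = 8.

8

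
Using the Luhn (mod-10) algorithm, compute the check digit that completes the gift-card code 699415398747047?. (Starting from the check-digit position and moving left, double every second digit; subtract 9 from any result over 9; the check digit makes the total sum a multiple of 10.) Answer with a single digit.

5

Partial digits right→left: 7 4 0 7 4 7 8 9 3 5 1 4 9 9 6
Double every second digit counting from the check-digit position (so the 1st, 3rd, 5th, ... of the partial from the right).
  doubled (with −9 where >9): 5 0 8 7 6 2 9 3 → sum 40
  kept as-is: 4 7 7 9 5 4 9 → sum 45
Total = 40 + 45 = 85.
Check digit = (10 − (85 mod 10)) mod 10 = 5.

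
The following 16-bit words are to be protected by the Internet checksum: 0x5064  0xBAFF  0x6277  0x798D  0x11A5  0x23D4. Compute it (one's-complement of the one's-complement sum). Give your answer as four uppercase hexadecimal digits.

One's-complement addition (fold any carry out of bit 15 back into bit 0):
  0x5064 + 0xBAFF = 0x10B63 → wrap carry → 0x0B64
  0x0B64 + 0x6277 = 0x06DDB
  0x6DDB + 0x798D = 0x0E768
  0xE768 + 0x11A5 = 0x0F90D
  0xF90D + 0x23D4 = 0x11CE1 → wrap carry → 0x1CE2
One's-complement sum = 0x1CE2.
Checksum = ~0x1CE2 & 0xFFFF = 0xE31D.

E31D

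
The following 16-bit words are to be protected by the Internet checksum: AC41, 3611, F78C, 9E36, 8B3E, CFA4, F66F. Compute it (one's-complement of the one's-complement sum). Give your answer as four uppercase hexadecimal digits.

One's-complement addition (fold any carry out of bit 15 back into bit 0):
  0xAC41 + 0x3611 = 0x0E252
  0xE252 + 0xF78C = 0x1D9DE → wrap carry → 0xD9DF
  0xD9DF + 0x9E36 = 0x17815 → wrap carry → 0x7816
  0x7816 + 0x8B3E = 0x10354 → wrap carry → 0x0355
  0x0355 + 0xCFA4 = 0x0D2F9
  0xD2F9 + 0xF66F = 0x1C968 → wrap carry → 0xC969
One's-complement sum = 0xC969.
Checksum = ~0xC969 & 0xFFFF = 0x3696.

3696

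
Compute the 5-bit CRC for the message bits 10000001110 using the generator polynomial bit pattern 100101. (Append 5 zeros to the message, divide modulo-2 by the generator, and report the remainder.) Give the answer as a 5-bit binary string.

Append 5 zeros: 1000000111000000. Divide by 100101 (XOR where the leading bit is 1):
  pos 0: 100000 XOR 100101 = 000101
  pos 3: 101011 XOR 100101 = 001110
  pos 5: 111010 XOR 100101 = 011111
  pos 6: 111110 XOR 100101 = 011011
  pos 7: 110110 XOR 100101 = 010011
  pos 8: 100110 XOR 100101 = 000011
Remainder (last 5 bits) = 01100. This is the CRC / FCS.

01100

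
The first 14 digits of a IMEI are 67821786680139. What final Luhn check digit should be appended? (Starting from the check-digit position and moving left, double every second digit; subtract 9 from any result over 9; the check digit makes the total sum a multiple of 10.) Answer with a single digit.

Partial digits right→left: 9 3 1 0 8 6 6 8 7 1 2 8 7 6
Double every second digit counting from the check-digit position (so the 1st, 3rd, 5th, ... of the partial from the right).
  doubled (with −9 where >9): 9 2 7 3 5 4 5 → sum 35
  kept as-is: 3 0 6 8 1 8 6 → sum 32
Total = 35 + 32 = 67.
Check digit = (10 − (67 mod 10)) mod 10 = 3.

3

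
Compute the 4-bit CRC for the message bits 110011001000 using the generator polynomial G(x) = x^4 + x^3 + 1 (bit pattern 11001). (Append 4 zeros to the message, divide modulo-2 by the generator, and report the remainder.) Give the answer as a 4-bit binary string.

Append 4 zeros: 1100110010000000. Divide by 11001 (XOR where the leading bit is 1):
  pos 0: 11001 XOR 11001 = 00000
  pos 5: 10010 XOR 11001 = 01011
  pos 6: 10110 XOR 11001 = 01111
  pos 7: 11110 XOR 11001 = 00111
  pos 9: 11100 XOR 11001 = 00101
  pos 11: 10100 XOR 11001 = 01101
Remainder (last 4 bits) = 1101. This is the CRC / FCS.

1101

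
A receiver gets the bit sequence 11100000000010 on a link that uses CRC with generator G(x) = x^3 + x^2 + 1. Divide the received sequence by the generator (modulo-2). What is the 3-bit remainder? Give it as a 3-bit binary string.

000

Modulo-2 division of 11100000000010 by 1101:
  pos 0: 1110 XOR 1101 = 0011
  pos 2: 1100 XOR 1101 = 0001
  pos 5: 1000 XOR 1101 = 0101
  pos 6: 1010 XOR 1101 = 0111
  pos 7: 1110 XOR 1101 = 0011
  pos 9: 1101 XOR 1101 = 0000
Remainder = 000 (zero — the frame passes the CRC check).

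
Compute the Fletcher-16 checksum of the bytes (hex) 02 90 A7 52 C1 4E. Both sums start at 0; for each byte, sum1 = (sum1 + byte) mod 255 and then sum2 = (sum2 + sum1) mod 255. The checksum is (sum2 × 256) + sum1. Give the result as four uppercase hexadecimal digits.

469C

Running sums (mod 255):
  after byte 0 (02): sum1=2, sum2=2
  after byte 1 (90): sum1=146, sum2=148
  after byte 2 (A7): sum1=58, sum2=206
  after byte 3 (52): sum1=140, sum2=91
  after byte 4 (C1): sum1=78, sum2=169
  after byte 5 (4E): sum1=156, sum2=70
Checksum = sum2·256 + sum1 = 70·256 + 156 = 18076 = 0x469C.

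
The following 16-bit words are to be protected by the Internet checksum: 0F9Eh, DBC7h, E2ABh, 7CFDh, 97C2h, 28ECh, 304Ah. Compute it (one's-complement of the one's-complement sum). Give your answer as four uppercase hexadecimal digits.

One's-complement addition (fold any carry out of bit 15 back into bit 0):
  0x0F9E + 0xDBC7 = 0x0EB65
  0xEB65 + 0xE2AB = 0x1CE10 → wrap carry → 0xCE11
  0xCE11 + 0x7CFD = 0x14B0E → wrap carry → 0x4B0F
  0x4B0F + 0x97C2 = 0x0E2D1
  0xE2D1 + 0x28EC = 0x10BBD → wrap carry → 0x0BBE
  0x0BBE + 0x304A = 0x03C08
One's-complement sum = 0x3C08.
Checksum = ~0x3C08 & 0xFFFF = 0xC3F7.

C3F7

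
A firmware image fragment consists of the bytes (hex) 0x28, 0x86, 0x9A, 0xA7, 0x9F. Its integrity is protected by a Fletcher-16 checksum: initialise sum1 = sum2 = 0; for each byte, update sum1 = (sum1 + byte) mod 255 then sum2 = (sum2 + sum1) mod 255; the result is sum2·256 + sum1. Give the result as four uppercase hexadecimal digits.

Running sums (mod 255):
  after byte 0 (0x28): sum1=40, sum2=40
  after byte 1 (0x86): sum1=174, sum2=214
  after byte 2 (0x9A): sum1=73, sum2=32
  after byte 3 (0xA7): sum1=240, sum2=17
  after byte 4 (0x9F): sum1=144, sum2=161
Checksum = sum2·256 + sum1 = 161·256 + 144 = 41360 = 0xA190.

A190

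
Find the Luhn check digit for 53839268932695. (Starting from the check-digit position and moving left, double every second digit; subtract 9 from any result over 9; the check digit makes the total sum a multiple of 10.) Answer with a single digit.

Partial digits right→left: 5 9 6 2 3 9 8 6 2 9 3 8 3 5
Double every second digit counting from the check-digit position (so the 1st, 3rd, 5th, ... of the partial from the right).
  doubled (with −9 where >9): 1 3 6 7 4 6 6 → sum 33
  kept as-is: 9 2 9 6 9 8 5 → sum 48
Total = 33 + 48 = 81.
Check digit = (10 − (81 mod 10)) mod 10 = 9.

9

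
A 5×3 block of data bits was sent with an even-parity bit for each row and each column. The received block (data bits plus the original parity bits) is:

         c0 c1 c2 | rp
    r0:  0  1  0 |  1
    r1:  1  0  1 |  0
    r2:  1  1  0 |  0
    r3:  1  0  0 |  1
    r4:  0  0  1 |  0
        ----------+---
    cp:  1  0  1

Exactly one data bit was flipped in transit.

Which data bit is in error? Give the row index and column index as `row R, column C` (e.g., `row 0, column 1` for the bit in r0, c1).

row 4, column 2

Recompute each row's even parity and compare to rp:
  r0: data parity 1, sent rp 1 → ok
  r1: data parity 0, sent rp 0 → ok
  r2: data parity 0, sent rp 0 → ok
  r3: data parity 1, sent rp 1 → ok
  r4: data parity 1, sent rp 0 → mismatch
Recompute each column's even parity and compare to cp:
  c0: data parity 1, sent cp 1 → ok
  c1: data parity 0, sent cp 0 → ok
  c2: data parity 0, sent cp 1 → mismatch
Exactly one row (r4) and one column (c2) fail → the flipped bit is at their intersection.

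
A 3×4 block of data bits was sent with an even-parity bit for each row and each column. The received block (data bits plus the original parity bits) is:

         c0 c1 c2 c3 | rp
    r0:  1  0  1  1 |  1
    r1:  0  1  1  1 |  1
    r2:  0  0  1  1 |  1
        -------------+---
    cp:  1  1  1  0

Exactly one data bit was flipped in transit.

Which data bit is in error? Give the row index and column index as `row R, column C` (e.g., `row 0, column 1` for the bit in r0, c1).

Recompute each row's even parity and compare to rp:
  r0: data parity 1, sent rp 1 → ok
  r1: data parity 1, sent rp 1 → ok
  r2: data parity 0, sent rp 1 → mismatch
Recompute each column's even parity and compare to cp:
  c0: data parity 1, sent cp 1 → ok
  c1: data parity 1, sent cp 1 → ok
  c2: data parity 1, sent cp 1 → ok
  c3: data parity 1, sent cp 0 → mismatch
Exactly one row (r2) and one column (c3) fail → the flipped bit is at their intersection.

row 2, column 3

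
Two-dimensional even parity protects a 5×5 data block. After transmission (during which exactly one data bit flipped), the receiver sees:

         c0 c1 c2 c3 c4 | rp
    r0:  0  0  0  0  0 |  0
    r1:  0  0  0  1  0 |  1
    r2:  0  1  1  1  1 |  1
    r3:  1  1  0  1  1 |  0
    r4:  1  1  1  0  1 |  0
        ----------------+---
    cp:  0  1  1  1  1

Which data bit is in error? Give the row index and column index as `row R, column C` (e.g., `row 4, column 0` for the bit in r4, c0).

Recompute each row's even parity and compare to rp:
  r0: data parity 0, sent rp 0 → ok
  r1: data parity 1, sent rp 1 → ok
  r2: data parity 0, sent rp 1 → mismatch
  r3: data parity 0, sent rp 0 → ok
  r4: data parity 0, sent rp 0 → ok
Recompute each column's even parity and compare to cp:
  c0: data parity 0, sent cp 0 → ok
  c1: data parity 1, sent cp 1 → ok
  c2: data parity 0, sent cp 1 → mismatch
  c3: data parity 1, sent cp 1 → ok
  c4: data parity 1, sent cp 1 → ok
Exactly one row (r2) and one column (c2) fail → the flipped bit is at their intersection.

row 2, column 2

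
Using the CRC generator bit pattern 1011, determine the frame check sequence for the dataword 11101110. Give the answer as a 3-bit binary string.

001

Append 3 zeros: 11101110000. Divide by 1011 (XOR where the leading bit is 1):
  pos 0: 1110 XOR 1011 = 0101
  pos 1: 1011 XOR 1011 = 0000
  pos 5: 1100 XOR 1011 = 0111
  pos 6: 1110 XOR 1011 = 0101
  pos 7: 1010 XOR 1011 = 0001
Remainder (last 3 bits) = 001. This is the CRC / FCS.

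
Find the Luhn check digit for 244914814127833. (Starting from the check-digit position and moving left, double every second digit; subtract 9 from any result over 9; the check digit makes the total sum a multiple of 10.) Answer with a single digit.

5

Partial digits right→left: 3 3 8 7 2 1 4 1 8 4 1 9 4 4 2
Double every second digit counting from the check-digit position (so the 1st, 3rd, 5th, ... of the partial from the right).
  doubled (with −9 where >9): 6 7 4 8 7 2 8 4 → sum 46
  kept as-is: 3 7 1 1 4 9 4 → sum 29
Total = 46 + 29 = 75.
Check digit = (10 − (75 mod 10)) mod 10 = 5.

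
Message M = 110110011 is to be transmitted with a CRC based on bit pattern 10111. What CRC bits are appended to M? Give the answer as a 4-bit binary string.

0110

Append 4 zeros: 1101100110000. Divide by 10111 (XOR where the leading bit is 1):
  pos 0: 11011 XOR 10111 = 01100
  pos 1: 11000 XOR 10111 = 01111
  pos 2: 11110 XOR 10111 = 01001
  pos 3: 10011 XOR 10111 = 00100
  pos 5: 10010 XOR 10111 = 00101
  pos 7: 10100 XOR 10111 = 00011
Remainder (last 4 bits) = 0110. This is the CRC / FCS.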